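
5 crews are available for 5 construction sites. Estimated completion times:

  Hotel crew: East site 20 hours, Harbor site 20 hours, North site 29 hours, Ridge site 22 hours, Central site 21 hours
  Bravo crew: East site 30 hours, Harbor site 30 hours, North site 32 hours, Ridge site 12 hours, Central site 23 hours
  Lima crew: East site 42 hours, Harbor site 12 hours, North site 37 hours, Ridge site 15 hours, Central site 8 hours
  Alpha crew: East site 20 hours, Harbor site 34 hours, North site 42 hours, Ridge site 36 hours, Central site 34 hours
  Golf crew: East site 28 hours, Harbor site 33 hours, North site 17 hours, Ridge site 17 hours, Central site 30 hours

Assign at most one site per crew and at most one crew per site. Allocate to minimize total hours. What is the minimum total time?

Min total: 77 hours

Optimal: Hotel crew→Harbor site (20 hours), Bravo crew→Ridge site (12 hours), Lima crew→Central site (8 hours), Alpha crew→East site (20 hours), Golf crew→North site (17 hours) — total 20+12+8+20+17 = 77 hours.
Column-greedy (each site in turn goes to its cheapest remaining crew) gives 95 hours, worse by 18.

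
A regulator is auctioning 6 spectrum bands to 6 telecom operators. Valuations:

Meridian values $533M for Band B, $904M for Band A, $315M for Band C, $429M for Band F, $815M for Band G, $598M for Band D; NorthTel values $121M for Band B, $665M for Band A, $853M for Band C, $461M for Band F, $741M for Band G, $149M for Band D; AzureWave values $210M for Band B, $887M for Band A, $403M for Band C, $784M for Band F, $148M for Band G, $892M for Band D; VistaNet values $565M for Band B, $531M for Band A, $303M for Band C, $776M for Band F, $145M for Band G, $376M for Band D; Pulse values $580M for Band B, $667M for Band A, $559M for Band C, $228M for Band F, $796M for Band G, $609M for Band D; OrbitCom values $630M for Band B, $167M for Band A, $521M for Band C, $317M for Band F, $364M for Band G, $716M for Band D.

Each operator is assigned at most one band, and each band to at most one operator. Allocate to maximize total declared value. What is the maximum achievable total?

Treat this as an assignment problem: match each operator to one band.
Optimal: Meridian→Band A ($904M), NorthTel→Band C ($853M), AzureWave→Band D ($892M), VistaNet→Band F ($776M), Pulse→Band G ($796M), OrbitCom→Band B ($630M) — total 904+853+892+776+796+630 = $4851M.
Column-greedy (each band in turn goes to its best remaining operator) gives $4343M, worse by 508.
No other one-to-one assignment exceeds $4851M.

Max total: $4851M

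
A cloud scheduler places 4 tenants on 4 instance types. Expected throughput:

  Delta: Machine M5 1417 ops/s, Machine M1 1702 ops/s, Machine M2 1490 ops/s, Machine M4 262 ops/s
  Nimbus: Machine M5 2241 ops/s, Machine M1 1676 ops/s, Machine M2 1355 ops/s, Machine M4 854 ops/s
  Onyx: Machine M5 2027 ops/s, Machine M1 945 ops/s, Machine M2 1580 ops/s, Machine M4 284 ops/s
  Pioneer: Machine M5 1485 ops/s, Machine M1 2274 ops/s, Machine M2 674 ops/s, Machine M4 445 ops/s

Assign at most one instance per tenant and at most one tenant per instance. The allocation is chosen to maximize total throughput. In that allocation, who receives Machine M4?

Optimal: Delta→Machine M2 (1490 ops/s), Nimbus→Machine M4 (854 ops/s), Onyx→Machine M5 (2027 ops/s), Pioneer→Machine M1 (2274 ops/s) — total 1490+854+2027+2274 = 6645 ops/s.
Row-greedy (each tenant in turn takes its best remaining instance) gives 5968 ops/s, worse by 677.
Swapping Onyx↔Delta (Onyx→Machine M2 1580 ops/s, Delta→Machine M5 1417 ops/s) loses 520.
Nimbus's own top instance is Machine M5 (2241 ops/s), but forcing Nimbus→Machine M5 and reassigning the rest optimally gives only 6357 ops/s — worse by 288.

Nimbus receives Machine M4.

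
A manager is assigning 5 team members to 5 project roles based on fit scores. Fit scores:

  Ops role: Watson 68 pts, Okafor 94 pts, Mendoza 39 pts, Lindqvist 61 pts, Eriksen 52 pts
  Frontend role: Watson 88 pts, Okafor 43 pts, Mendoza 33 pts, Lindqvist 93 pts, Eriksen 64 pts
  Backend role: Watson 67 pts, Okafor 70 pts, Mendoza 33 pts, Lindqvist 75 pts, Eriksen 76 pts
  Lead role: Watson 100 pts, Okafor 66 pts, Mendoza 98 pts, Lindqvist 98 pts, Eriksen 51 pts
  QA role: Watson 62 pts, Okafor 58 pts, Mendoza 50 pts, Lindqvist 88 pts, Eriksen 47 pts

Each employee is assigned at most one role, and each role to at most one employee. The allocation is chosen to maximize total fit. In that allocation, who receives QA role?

Optimal: Watson→Frontend role (88 pts), Okafor→Ops role (94 pts), Mendoza→Lead role (98 pts), Lindqvist→QA role (88 pts), Eriksen→Backend role (76 pts) — total 88+94+98+88+76 = 444 pts.
Max-entry greedy (repeatedly take the single best remaining cell) gives 413 pts, worse by 31.
Lindqvist's own top role is Lead role (98 pts), but forcing Lindqvist→Lead role and reassigning the rest optimally gives only 406 pts — worse by 38.

Lindqvist receives QA role.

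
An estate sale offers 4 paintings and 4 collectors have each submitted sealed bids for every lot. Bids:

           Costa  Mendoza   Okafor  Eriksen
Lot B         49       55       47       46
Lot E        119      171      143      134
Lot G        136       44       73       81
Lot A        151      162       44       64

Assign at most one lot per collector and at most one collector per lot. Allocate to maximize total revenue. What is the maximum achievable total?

This is the linear assignment problem.
Optimal: Costa→Lot G ($136), Mendoza→Lot A ($162), Okafor→Lot E ($143), Eriksen→Lot B ($46) — total 136+162+143+46 = $487.
Column-greedy (each lot in turn goes to its best remaining collector) gives $398, worse by 89.
Next-best assignment: Costa→Lot G, Mendoza→Lot A, Okafor→Lot B, Eriksen→Lot E = $479.
No other one-to-one assignment exceeds $487.

Maximum total: $487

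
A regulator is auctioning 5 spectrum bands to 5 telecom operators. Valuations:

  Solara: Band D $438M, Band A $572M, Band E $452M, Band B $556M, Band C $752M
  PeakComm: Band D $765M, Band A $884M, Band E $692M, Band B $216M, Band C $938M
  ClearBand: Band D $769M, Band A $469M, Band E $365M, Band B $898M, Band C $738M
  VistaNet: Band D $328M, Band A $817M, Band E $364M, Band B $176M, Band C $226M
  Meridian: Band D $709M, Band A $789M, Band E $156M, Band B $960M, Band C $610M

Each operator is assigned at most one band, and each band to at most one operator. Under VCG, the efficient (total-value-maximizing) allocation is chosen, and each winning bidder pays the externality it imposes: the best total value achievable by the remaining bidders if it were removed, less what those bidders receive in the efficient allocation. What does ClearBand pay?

ClearBand pays $73M.

Efficient allocation: Solara→Band C ($752M), PeakComm→Band E ($692M), ClearBand→Band D ($769M), VistaNet→Band A ($817M), Meridian→Band B ($960M); total welfare W = $3990M.
ClearBand receives Band D at value $769M, so the others get W − 769 = $3221M.
Without ClearBand: best allocation of the remaining 4 bidders over all 5 bands is Solara→Band C ($752M), PeakComm→Band D ($765M), VistaNet→Band A ($817M), Meridian→Band B ($960M), total $3294M.
VCG payment = (others' best without ClearBand) − (others' welfare with ClearBand) = 3294 − 3221 = $73M.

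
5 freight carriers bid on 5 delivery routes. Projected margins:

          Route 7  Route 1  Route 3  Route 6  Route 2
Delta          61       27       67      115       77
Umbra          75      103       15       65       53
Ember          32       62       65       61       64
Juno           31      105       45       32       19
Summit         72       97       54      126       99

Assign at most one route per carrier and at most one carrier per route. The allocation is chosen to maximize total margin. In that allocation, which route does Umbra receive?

Umbra receives Route 7.

This is the linear assignment problem.
Optimal: Delta→Route 6 ($115k), Umbra→Route 7 ($75k), Ember→Route 3 ($65k), Juno→Route 1 ($105k), Summit→Route 2 ($99k) — total 115+75+65+105+99 = $459k.
No other one-to-one assignment exceeds $459k.
Umbra's own top route is Route 1 ($103k), but forcing Umbra→Route 1 and reassigning the rest optimally gives only $413k — worse by 46.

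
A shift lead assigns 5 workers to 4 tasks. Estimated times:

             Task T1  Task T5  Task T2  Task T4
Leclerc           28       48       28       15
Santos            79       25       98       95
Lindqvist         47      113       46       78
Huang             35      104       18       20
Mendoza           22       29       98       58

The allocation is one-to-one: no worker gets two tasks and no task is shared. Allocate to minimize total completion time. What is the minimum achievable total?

Minimum total: 80 min

This is a one-to-one assignment (minimum-cost bipartite matching).
Optimal: Mendoza→Task T1 (22 min), Santos→Task T5 (25 min), Huang→Task T2 (18 min), Leclerc→Task T4 (15 min) — total 22+25+18+15 = 80 min.
Row-greedy (each worker in turn takes its cheapest remaining task) gives 121 min, worse by 41.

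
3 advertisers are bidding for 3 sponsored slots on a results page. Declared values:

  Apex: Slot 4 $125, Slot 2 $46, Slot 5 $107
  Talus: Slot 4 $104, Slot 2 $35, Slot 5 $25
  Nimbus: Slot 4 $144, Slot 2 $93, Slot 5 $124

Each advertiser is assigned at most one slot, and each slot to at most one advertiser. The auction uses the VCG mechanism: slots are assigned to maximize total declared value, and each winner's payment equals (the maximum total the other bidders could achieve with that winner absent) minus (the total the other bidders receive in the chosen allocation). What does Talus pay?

Talus pays $51.

Efficient allocation: Apex→Slot 5 ($107), Talus→Slot 4 ($104), Nimbus→Slot 2 ($93); total welfare W = $304.
Talus receives Slot 4 at value $104, so the others get W − 104 = $200.
Without Talus: best allocation of the remaining 2 bidders over all 3 slots is Apex→Slot 5 ($107), Nimbus→Slot 4 ($144), total $251.
VCG payment = (others' best without Talus) − (others' welfare with Talus) = 251 − 200 = $51.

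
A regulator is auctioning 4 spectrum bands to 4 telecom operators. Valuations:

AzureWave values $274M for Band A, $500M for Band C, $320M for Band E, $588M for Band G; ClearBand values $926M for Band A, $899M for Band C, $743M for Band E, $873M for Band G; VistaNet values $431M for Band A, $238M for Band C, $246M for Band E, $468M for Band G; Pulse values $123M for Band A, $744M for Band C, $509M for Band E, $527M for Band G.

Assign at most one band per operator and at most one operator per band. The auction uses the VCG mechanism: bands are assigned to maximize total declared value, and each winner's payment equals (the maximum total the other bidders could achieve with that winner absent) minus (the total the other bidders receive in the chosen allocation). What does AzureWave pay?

Efficient allocation: AzureWave→Band G ($588M), ClearBand→Band E ($743M), VistaNet→Band A ($431M), Pulse→Band C ($744M); total welfare W = $2506M.
AzureWave receives Band G at value $588M, so the others get W − 588 = $1918M.
Without AzureWave: best allocation of the remaining 3 bidders over all 4 bands is ClearBand→Band A ($926M), VistaNet→Band G ($468M), Pulse→Band C ($744M), total $2138M.
VCG payment = (others' best without AzureWave) − (others' welfare with AzureWave) = 2138 − 1918 = $220M.

AzureWave pays $220M.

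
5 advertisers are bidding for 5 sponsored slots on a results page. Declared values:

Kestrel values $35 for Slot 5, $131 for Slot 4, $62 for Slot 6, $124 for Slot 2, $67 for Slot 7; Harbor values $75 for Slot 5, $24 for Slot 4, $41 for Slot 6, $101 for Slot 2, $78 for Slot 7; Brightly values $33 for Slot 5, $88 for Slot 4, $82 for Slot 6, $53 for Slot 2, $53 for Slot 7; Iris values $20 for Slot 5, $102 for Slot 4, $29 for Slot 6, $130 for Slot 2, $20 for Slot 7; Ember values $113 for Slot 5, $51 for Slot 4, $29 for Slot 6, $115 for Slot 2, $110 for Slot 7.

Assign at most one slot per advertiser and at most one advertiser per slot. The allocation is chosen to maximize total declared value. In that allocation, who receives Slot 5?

Treat this as an assignment problem: match each advertiser to one slot.
Optimal: Kestrel→Slot 4 ($131), Harbor→Slot 7 ($78), Brightly→Slot 6 ($82), Iris→Slot 2 ($130), Ember→Slot 5 ($113) — total 131+78+82+130+113 = $534.
Row-greedy (each advertiser in turn takes its best remaining slot) gives $444, worse by 90.
Ember's own top slot is Slot 2 ($115), but forcing Ember→Slot 2 and reassigning the rest optimally gives only $441 — worse by 93.

Ember receives Slot 5.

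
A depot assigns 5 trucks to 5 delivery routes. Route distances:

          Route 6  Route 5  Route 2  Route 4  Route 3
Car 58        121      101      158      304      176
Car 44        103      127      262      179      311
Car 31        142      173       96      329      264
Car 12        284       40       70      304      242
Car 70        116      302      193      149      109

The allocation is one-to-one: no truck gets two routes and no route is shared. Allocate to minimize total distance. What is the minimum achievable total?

Minimum total: 545 km

Optimal: Car 58→Route 6 (121 km), Car 44→Route 4 (179 km), Car 31→Route 2 (96 km), Car 12→Route 5 (40 km), Car 70→Route 3 (109 km) — total 121+179+96+40+109 = 545 km.
Column-greedy (each route in turn goes to its cheapest remaining truck) gives 564 km, worse by 19.
Next-best assignment: Car 58→Route 3, Car 44→Route 6, Car 31→Route 2, Car 12→Route 5, Car 70→Route 4 = 564 km.
Every other assignment is strictly worse.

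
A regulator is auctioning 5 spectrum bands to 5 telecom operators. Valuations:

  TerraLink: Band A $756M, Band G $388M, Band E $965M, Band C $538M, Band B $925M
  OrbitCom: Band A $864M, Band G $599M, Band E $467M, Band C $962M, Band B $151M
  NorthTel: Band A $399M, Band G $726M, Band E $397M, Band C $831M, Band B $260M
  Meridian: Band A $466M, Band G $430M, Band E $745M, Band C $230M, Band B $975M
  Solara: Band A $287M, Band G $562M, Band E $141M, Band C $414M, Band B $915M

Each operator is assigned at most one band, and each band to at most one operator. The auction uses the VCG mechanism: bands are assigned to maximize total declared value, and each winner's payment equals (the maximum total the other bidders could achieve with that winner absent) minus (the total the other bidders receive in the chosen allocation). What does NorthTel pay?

NorthTel pays $98M.

Efficient allocation: TerraLink→Band E ($965M), OrbitCom→Band A ($864M), NorthTel→Band C ($831M), Meridian→Band B ($975M), Solara→Band G ($562M); total welfare W = $4197M.
NorthTel receives Band C at value $831M, so the others get W − 831 = $3366M.
Without NorthTel: best allocation of the remaining 4 bidders over all 5 bands is TerraLink→Band E ($965M), OrbitCom→Band C ($962M), Meridian→Band B ($975M), Solara→Band G ($562M), total $3464M.
VCG payment = (others' best without NorthTel) − (others' welfare with NorthTel) = 3464 − 3366 = $98M.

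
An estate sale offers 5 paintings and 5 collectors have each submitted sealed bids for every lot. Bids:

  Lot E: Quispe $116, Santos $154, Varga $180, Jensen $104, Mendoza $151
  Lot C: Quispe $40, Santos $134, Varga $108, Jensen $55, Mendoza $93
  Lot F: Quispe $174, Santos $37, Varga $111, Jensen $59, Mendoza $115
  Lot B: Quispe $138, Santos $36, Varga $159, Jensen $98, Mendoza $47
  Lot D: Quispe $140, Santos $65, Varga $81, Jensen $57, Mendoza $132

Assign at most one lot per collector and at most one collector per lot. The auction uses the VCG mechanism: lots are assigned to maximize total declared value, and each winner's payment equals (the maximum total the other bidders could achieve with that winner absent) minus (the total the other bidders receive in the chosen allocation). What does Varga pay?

Varga pays $20.

Efficient allocation: Quispe→Lot F ($174), Santos→Lot C ($134), Varga→Lot E ($180), Jensen→Lot B ($98), Mendoza→Lot D ($132); total welfare W = $718.
Varga receives Lot E at value $180, so the others get W − 180 = $538.
Without Varga: best allocation of the remaining 4 bidders over all 5 lots is Quispe→Lot F ($174), Santos→Lot E ($154), Jensen→Lot B ($98), Mendoza→Lot D ($132), total $558.
VCG payment = (others' best without Varga) − (others' welfare with Varga) = 558 − 538 = $20.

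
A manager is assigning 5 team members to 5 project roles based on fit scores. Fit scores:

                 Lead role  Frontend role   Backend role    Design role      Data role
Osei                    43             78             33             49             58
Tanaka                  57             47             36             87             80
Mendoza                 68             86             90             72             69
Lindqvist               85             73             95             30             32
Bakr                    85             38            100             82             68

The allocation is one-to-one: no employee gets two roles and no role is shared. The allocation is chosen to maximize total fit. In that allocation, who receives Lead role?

Lindqvist receives Lead role.

Optimal: Osei→Frontend role (78 pts), Tanaka→Design role (87 pts), Mendoza→Data role (69 pts), Lindqvist→Lead role (85 pts), Bakr→Backend role (100 pts) — total 78+87+69+85+100 = 419 pts.
Next-best assignment: Osei→Data role, Tanaka→Design role, Mendoza→Frontend role, Lindqvist→Lead role, Bakr→Backend role = 416 pts.
Swapping Mendoza↔Tanaka (Mendoza→Design role 72 pts, Tanaka→Data role 80 pts) loses 4.
Every other assignment is strictly worse.
Lindqvist's own top role is Backend role (95 pts), but forcing Lindqvist→Backend role and reassigning the rest optimally gives only 414 pts — worse by 5.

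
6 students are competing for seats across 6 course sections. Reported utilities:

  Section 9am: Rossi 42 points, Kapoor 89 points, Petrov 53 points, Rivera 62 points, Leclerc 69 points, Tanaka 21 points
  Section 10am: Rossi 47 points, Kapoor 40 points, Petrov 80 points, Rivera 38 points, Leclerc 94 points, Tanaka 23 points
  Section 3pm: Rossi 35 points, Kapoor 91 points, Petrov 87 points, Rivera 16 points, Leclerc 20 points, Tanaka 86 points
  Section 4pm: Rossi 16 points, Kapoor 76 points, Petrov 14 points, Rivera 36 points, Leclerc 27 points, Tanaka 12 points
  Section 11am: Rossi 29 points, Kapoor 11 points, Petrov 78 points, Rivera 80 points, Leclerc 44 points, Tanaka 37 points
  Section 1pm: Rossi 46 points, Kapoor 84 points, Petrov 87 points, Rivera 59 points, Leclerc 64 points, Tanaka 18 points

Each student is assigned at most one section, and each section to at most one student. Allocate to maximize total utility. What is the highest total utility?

Optimal: Rossi→Section 9am (42 points), Kapoor→Section 4pm (76 points), Petrov→Section 1pm (87 points), Rivera→Section 11am (80 points), Leclerc→Section 10am (94 points), Tanaka→Section 3pm (86 points) — total 42+76+87+80+94+86 = 465 points.
Max-entry greedy (repeatedly take the single best remaining cell) gives 406 points, worse by 59.
No other one-to-one assignment exceeds 465 points.

Max total: 465 points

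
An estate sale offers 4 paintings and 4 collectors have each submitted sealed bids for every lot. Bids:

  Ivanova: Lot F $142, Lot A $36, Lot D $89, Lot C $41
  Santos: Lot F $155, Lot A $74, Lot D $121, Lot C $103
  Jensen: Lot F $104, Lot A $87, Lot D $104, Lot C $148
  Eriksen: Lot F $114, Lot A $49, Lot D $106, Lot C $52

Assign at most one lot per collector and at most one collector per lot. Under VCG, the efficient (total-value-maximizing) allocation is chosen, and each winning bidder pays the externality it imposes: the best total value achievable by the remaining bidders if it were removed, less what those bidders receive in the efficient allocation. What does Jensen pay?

Efficient allocation: Ivanova→Lot F ($142), Santos→Lot A ($74), Jensen→Lot C ($148), Eriksen→Lot D ($106); total welfare W = $470.
Jensen receives Lot C at value $148, so the others get W − 148 = $322.
Without Jensen: best allocation of the remaining 3 bidders over all 4 lots is Ivanova→Lot F ($142), Santos→Lot C ($103), Eriksen→Lot D ($106), total $351.
VCG payment = (others' best without Jensen) − (others' welfare with Jensen) = 351 − 322 = $29.

Jensen pays $29.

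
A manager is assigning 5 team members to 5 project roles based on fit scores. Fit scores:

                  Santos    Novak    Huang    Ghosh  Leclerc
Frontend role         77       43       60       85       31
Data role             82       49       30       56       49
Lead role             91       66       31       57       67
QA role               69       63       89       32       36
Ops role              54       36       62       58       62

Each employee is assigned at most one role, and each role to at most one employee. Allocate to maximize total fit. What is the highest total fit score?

Maximum total: 384 pts

Optimal: Santos→Data role (82 pts), Novak→Lead role (66 pts), Huang→QA role (89 pts), Ghosh→Frontend role (85 pts), Leclerc→Ops role (62 pts) — total 82+66+89+85+62 = 384 pts.
Row-greedy (each employee in turn takes its best remaining role) gives 350 pts, worse by 34.
Swapping Ghosh↔Novak (Ghosh→Lead role 57 pts, Novak→Frontend role 43 pts) loses 51.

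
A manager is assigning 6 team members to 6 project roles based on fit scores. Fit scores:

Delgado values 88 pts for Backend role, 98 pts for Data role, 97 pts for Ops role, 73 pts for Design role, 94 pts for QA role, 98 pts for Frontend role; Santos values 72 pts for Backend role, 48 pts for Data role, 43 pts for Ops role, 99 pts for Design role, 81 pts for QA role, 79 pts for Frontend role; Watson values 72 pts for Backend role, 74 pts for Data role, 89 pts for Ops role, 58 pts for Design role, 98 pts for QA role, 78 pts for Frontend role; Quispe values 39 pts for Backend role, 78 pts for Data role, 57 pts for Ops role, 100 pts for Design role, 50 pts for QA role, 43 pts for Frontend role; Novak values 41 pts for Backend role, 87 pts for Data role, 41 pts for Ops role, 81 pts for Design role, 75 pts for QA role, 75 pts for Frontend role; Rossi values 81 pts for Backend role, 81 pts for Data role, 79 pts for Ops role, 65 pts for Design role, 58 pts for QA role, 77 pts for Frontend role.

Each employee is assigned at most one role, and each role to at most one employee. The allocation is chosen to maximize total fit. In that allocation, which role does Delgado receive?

This is a one-to-one assignment (maximum-weight bipartite matching).
Optimal: Delgado→Ops role (97 pts), Santos→Frontend role (79 pts), Watson→QA role (98 pts), Quispe→Design role (100 pts), Novak→Data role (87 pts), Rossi→Backend role (81 pts) — total 97+79+98+100+87+81 = 542 pts.
Swapping Delgado↔Watson (Delgado→QA role 94 pts, Watson→Ops role 89 pts) loses 12.
Checked against all permutations: 542 pts is optimal.
Delgado's own top role is Data role (98 pts), but forcing Delgado→Data role and reassigning the rest optimally gives only 524 pts — worse by 18.

Delgado receives Ops role.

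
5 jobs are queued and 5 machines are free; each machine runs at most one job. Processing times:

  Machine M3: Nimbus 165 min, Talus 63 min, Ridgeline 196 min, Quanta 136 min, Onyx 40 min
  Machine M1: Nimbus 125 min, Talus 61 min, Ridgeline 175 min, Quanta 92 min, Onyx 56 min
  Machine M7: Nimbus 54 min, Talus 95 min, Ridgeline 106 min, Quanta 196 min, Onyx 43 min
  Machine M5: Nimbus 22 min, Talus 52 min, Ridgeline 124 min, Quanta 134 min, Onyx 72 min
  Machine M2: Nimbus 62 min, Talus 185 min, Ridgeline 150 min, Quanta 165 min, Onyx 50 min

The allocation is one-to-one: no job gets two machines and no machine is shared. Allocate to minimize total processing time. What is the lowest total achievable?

Min total: 333 min

This is the linear assignment problem.
Optimal: Nimbus→Machine M5 (22 min), Talus→Machine M3 (63 min), Ridgeline→Machine M7 (106 min), Quanta→Machine M1 (92 min), Onyx→Machine M2 (50 min) — total 22+63+106+92+50 = 333 min.
Min-entry greedy (repeatedly take the single cheapest remaining cell) gives 394 min, worse by 61.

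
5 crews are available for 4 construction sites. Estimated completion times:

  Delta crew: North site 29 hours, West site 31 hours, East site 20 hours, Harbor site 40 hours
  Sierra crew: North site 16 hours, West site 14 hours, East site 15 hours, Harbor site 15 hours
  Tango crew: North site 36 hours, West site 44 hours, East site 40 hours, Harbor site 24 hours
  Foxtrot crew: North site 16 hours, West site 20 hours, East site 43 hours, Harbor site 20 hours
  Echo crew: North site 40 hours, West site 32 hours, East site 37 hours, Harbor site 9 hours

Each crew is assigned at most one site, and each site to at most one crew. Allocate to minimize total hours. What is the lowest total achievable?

This is a one-to-one assignment (minimum-cost bipartite matching).
Optimal: Foxtrot crew→North site (16 hours), Sierra crew→West site (14 hours), Delta crew→East site (20 hours), Echo crew→Harbor site (9 hours) — total 16+14+20+9 = 59 hours.
Row-greedy (each crew in turn takes its cheapest remaining site) gives 74 hours, worse by 15.
Next-best assignment: Sierra crew→North site, Foxtrot crew→West site, Delta crew→East site, Echo crew→Harbor site = 65 hours.
Every other assignment is strictly worse.

Minimum total: 59 hours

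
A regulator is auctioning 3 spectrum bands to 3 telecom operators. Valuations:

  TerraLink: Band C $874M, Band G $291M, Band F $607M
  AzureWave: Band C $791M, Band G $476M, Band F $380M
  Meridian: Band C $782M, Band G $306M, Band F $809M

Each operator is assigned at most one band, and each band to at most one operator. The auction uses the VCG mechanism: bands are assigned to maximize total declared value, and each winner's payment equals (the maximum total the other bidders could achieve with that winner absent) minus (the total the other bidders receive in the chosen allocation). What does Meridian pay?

Efficient allocation: TerraLink→Band C ($874M), AzureWave→Band G ($476M), Meridian→Band F ($809M); total welfare W = $2159M.
Meridian receives Band F at value $809M, so the others get W − 809 = $1350M.
Without Meridian: best allocation of the remaining 2 bidders over all 3 bands is TerraLink→Band F ($607M), AzureWave→Band C ($791M), total $1398M.
VCG payment = (others' best without Meridian) − (others' welfare with Meridian) = 1398 − 1350 = $48M.

Meridian pays $48M.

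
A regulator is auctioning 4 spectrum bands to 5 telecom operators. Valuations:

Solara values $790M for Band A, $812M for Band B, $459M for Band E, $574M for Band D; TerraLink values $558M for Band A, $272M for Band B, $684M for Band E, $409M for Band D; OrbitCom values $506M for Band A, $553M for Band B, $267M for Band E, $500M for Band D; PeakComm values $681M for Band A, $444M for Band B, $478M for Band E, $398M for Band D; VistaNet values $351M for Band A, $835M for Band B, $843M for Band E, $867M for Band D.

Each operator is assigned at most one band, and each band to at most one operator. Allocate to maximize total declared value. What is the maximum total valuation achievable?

Maximum total: $3044M

Treat this as an assignment problem: match each operator to one band.
Optimal: PeakComm→Band A ($681M), Solara→Band B ($812M), TerraLink→Band E ($684M), VistaNet→Band D ($867M) — total 681+812+684+867 = $3044M.
Row-greedy (each operator in turn takes its best remaining band) gives $2400M, worse by 644.
Swapping PeakComm↔VistaNet (PeakComm→Band D $398M, VistaNet→Band A $351M) loses 799.
Checked against all permutations: $3044M is optimal.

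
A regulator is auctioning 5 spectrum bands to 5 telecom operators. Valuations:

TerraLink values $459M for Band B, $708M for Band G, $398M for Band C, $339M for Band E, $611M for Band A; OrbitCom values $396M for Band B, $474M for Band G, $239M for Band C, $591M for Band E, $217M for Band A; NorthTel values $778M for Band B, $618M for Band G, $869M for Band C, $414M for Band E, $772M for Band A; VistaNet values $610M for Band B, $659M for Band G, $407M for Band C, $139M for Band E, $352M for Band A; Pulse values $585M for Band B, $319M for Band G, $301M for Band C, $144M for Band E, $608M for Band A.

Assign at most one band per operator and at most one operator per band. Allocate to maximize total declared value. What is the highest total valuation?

This is the linear assignment problem.
Optimal: TerraLink→Band G ($708M), OrbitCom→Band E ($591M), NorthTel→Band C ($869M), VistaNet→Band B ($610M), Pulse→Band A ($608M) — total 708+591+869+610+608 = $3386M.
Column-greedy (each band in turn goes to its best remaining operator) gives $3092M, worse by 294.
Next-best assignment: TerraLink→Band A, OrbitCom→Band E, NorthTel→Band C, VistaNet→Band G, Pulse→Band B = $3315M.
Every other assignment is strictly worse.

Maximum total: $3386M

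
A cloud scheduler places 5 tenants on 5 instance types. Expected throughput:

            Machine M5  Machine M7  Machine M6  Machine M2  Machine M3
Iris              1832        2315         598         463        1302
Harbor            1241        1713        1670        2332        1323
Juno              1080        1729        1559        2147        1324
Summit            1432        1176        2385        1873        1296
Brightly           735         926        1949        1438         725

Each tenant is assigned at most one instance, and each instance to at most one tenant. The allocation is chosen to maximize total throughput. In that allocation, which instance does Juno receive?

Treat this as an assignment problem: match each tenant to one instance.
Optimal: Iris→Machine M7 (2315 ops/s), Harbor→Machine M2 (2332 ops/s), Juno→Machine M3 (1324 ops/s), Summit→Machine M5 (1432 ops/s), Brightly→Machine M6 (1949 ops/s) — total 2315+2332+1324+1432+1949 = 9352 ops/s.
Max-entry greedy (repeatedly take the single best remaining cell) gives 9091 ops/s, worse by 261.
Juno's own top instance is Machine M2 (2147 ops/s), but forcing Juno→Machine M2 and reassigning the rest optimally gives only 9166 ops/s — worse by 186.

Juno receives Machine M3.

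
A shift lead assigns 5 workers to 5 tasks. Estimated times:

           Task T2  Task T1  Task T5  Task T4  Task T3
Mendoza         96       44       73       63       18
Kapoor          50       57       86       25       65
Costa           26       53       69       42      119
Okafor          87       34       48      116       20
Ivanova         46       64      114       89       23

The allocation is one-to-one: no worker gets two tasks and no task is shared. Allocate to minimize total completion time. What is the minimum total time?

This is a one-to-one assignment (minimum-cost bipartite matching).
Optimal: Mendoza→Task T1 (44 min), Kapoor→Task T4 (25 min), Costa→Task T2 (26 min), Okafor→Task T5 (48 min), Ivanova→Task T3 (23 min) — total 44+25+26+48+23 = 166 min.
Row-greedy (each worker in turn takes its cheapest remaining task) gives 217 min, worse by 51.
Every other assignment is strictly worse.

Min total: 166 min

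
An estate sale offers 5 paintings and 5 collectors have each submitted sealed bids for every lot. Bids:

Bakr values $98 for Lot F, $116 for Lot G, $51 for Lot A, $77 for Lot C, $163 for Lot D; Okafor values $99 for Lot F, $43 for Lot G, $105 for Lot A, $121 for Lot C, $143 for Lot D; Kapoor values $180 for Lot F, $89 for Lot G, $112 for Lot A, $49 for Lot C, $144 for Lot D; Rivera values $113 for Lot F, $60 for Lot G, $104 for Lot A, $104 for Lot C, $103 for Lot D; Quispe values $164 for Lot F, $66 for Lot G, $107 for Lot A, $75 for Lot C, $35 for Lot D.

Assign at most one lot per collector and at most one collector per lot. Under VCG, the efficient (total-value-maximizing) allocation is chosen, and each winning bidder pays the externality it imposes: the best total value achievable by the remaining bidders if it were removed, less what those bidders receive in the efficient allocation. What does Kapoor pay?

Efficient allocation: Bakr→Lot G ($116), Okafor→Lot D ($143), Kapoor→Lot F ($180), Rivera→Lot C ($104), Quispe→Lot A ($107); total welfare W = $650.
Kapoor receives Lot F at value $180, so the others get W − 180 = $470.
Without Kapoor: best allocation of the remaining 4 bidders over all 5 lots is Bakr→Lot D ($163), Okafor→Lot C ($121), Rivera→Lot A ($104), Quispe→Lot F ($164), total $552.
VCG payment = (others' best without Kapoor) − (others' welfare with Kapoor) = 552 − 470 = $82.

Kapoor pays $82.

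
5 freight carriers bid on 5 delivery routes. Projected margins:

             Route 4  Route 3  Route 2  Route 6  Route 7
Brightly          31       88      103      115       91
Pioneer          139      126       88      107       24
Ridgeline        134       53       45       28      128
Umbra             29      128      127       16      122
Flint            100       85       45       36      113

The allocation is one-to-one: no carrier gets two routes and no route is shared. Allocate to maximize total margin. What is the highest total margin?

This is a one-to-one assignment (maximum-weight bipartite matching).
Optimal: Brightly→Route 6 ($115k), Pioneer→Route 3 ($126k), Ridgeline→Route 4 ($134k), Umbra→Route 2 ($127k), Flint→Route 7 ($113k) — total 115+126+134+127+113 = $615k.
Row-greedy (each carrier in turn takes its best remaining route) gives $555k, worse by 60.
Next-best assignment: Brightly→Route 6, Pioneer→Route 3, Ridgeline→Route 7, Umbra→Route 2, Flint→Route 4 = $596k.

Maximum total: $615k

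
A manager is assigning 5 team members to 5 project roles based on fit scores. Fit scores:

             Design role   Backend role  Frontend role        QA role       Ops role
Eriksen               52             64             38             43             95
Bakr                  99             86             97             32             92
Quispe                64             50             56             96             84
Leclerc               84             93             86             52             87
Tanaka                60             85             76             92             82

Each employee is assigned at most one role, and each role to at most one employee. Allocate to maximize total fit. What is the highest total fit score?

Max total: 461 pts

Optimal: Eriksen→Ops role (95 pts), Bakr→Design role (99 pts), Quispe→QA role (96 pts), Leclerc→Frontend role (86 pts), Tanaka→Backend role (85 pts) — total 95+99+96+86+85 = 461 pts.
Row-greedy (each employee in turn takes its best remaining role) gives 459 pts, worse by 2.
Next-best assignment: Eriksen→Ops role, Bakr→Design role, Quispe→QA role, Leclerc→Backend role, Tanaka→Frontend role = 459 pts.
Checked against all permutations: 461 pts is optimal.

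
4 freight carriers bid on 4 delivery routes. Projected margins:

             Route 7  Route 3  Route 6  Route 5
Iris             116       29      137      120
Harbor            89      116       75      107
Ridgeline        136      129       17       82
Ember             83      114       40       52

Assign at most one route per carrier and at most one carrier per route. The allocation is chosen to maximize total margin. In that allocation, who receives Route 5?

Harbor receives Route 5.

Optimal: Iris→Route 6 ($137k), Harbor→Route 5 ($107k), Ridgeline→Route 7 ($136k), Ember→Route 3 ($114k) — total 137+107+136+114 = $494k.
Column-greedy (each route in turn goes to its best remaining carrier) gives $441k, worse by 53.
Next-best assignment: Iris→Route 6, Harbor→Route 5, Ridgeline→Route 3, Ember→Route 7 = $456k.
Checked against all permutations: $494k is optimal.
Harbor's own top route is Route 3 ($116k), but forcing Harbor→Route 3 and reassigning the rest optimally gives only $441k — worse by 53.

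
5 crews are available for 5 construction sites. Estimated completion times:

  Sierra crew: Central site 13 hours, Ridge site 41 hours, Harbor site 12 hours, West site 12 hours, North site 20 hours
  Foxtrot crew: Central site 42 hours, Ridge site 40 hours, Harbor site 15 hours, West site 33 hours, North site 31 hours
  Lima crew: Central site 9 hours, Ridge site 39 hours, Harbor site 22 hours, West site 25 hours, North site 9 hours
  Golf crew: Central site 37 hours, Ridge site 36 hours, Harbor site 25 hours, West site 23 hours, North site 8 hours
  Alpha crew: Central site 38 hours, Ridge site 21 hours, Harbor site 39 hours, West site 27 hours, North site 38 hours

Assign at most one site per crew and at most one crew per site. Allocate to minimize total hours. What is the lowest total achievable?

Min total: 65 hours

Optimal: Sierra crew→West site (12 hours), Foxtrot crew→Harbor site (15 hours), Lima crew→Central site (9 hours), Golf crew→North site (8 hours), Alpha crew→Ridge site (21 hours) — total 12+15+9+8+21 = 65 hours.
Next-best assignment: Sierra crew→Central site, Foxtrot crew→Harbor site, Lima crew→North site, Golf crew→West site, Alpha crew→Ridge site = 81 hours.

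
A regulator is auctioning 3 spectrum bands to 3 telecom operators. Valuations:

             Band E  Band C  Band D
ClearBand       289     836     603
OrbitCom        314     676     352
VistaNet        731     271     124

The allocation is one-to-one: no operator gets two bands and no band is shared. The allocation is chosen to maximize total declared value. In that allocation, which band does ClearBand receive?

ClearBand receives Band D.

Optimal: ClearBand→Band D ($603M), OrbitCom→Band C ($676M), VistaNet→Band E ($731M) — total 603+676+731 = $2010M.
Column-greedy (each band in turn goes to its best remaining operator) gives $1919M, worse by 91.
ClearBand's own top band is Band C ($836M), but forcing ClearBand→Band C and reassigning the rest optimally gives only $1919M — worse by 91.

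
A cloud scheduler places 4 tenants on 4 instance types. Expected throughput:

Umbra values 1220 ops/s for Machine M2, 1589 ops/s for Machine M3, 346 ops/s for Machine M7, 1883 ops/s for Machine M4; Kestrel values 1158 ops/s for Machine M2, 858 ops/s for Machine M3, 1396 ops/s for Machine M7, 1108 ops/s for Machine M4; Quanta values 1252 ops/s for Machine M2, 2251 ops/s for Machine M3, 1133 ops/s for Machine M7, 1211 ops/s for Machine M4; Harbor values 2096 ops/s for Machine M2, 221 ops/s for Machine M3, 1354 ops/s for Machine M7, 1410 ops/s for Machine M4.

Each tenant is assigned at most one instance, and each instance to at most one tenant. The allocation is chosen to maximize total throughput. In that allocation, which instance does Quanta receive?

Quanta receives Machine M3.

Optimal: Umbra→Machine M4 (1883 ops/s), Kestrel→Machine M7 (1396 ops/s), Quanta→Machine M3 (2251 ops/s), Harbor→Machine M2 (2096 ops/s) — total 1883+1396+2251+2096 = 7626 ops/s.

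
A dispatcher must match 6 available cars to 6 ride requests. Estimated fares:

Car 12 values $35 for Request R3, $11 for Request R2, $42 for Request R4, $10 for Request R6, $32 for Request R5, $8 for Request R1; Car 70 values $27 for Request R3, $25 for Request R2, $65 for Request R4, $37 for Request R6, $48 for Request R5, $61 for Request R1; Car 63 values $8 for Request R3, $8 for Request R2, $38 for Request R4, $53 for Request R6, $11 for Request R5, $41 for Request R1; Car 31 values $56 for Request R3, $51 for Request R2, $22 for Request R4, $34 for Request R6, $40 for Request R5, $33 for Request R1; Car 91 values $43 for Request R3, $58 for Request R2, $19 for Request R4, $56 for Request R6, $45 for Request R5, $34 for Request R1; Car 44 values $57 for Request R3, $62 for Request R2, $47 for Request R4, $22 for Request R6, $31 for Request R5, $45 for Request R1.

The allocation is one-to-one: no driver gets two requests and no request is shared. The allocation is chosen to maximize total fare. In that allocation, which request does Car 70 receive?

Car 70 receives Request R1.

Optimal: Car 12→Request R4 ($42), Car 70→Request R1 ($61), Car 63→Request R6 ($53), Car 31→Request R3 ($56), Car 91→Request R5 ($45), Car 44→Request R2 ($62) — total 42+61+53+56+45+62 = $319.
Column-greedy (each request in turn goes to its best remaining driver) gives $281, worse by 38.
Every other assignment is strictly worse.
Car 70's own top request is Request R4 ($65), but forcing Car 70→Request R4 and reassigning the rest optimally gives only $312 — worse by 7.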